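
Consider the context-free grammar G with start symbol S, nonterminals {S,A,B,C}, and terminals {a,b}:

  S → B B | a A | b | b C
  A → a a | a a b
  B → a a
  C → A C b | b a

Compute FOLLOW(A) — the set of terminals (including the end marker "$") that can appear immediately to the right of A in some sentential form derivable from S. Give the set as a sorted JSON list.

FIRST sets, iterate to fixpoint:
iter 1:
  A via A→a a: +{a}
  B via B→a a: +{a}
  C via C→A C b: +{a}
  C via C→b a: +{b}
  S via S→B B: +{a}
  S via S→b: +{b}
  FIRST[S]={a,b}  FIRST[A]={a}  FIRST[B]={a}  FIRST[C]={a,b}
iter 2: — fixpoint
  FIRST[S]={a,b}  FIRST[A]={a}  FIRST[B]={a}  FIRST[C]={a,b}

Compute FOLLOW by fixpoint:
FOLLOW(S) := {$}
[1]
  C→A C b: FOLLOW(A) ⊇ FIRST(C) = {a,b}; new: +{a,b}
  C→A C b: FOLLOW(C) ⊇ FIRST(b) = {b}; new: +{b}
  S→B B: FOLLOW(B) ⊇ FIRST(B) = {a}; new: +{a}
  S→B B: FOLLOW(B) ⊇ FOLLOW(S) ⊇ {$}; new: +{$}
  S→a A: FOLLOW(A) ⊇ FOLLOW(S) ⊇ {$}; new: +{$}
  S→b C: FOLLOW(C) ⊇ FOLLOW(S) ⊇ {$}; new: +{$}
  FOLLOW[S]={$}  FOLLOW[A]={$,a,b}  FOLLOW[B]={$,a}  FOLLOW[C]={$,b}
[2] — fixpoint
  FOLLOW[S]={$}  FOLLOW[A]={$,a,b}  FOLLOW[B]={$,a}  FOLLOW[C]={$,b}

FOLLOW(A) = ["$", "a", "b"]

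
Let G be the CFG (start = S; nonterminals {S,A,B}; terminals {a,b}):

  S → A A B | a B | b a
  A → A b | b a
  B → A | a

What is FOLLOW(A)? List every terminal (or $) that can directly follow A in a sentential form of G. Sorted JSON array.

Compute FIRST by fixpoint:
pass 1:
  A via A→b a: +{b}
  B via B→A: +{b}
  B via B→a: +{a}
  S via S→A A B: +{b}
  S via S→a B: +{a}
  FIRST[S]={a,b}  FIRST[A]={b}  FIRST[B]={a,b}
pass 2: (stable)
  FIRST[S]={a,b}  FIRST[A]={b}  FIRST[B]={a,b}

FOLLOW iteration:
initialize: $ ∈ FOLLOW(S)
[1]
  A→A b: FOLLOW(A) ⊇ FIRST(b) = {b}; new: +{b}
  S→A A B: FOLLOW(A) ⊇ FIRST(B) = {a,b}; new: +{a}
  S→A A B: FOLLOW(B) ⊇ FOLLOW(S) ⊇ {$}; new: +{$}
  FOLLOW[S]={$}  FOLLOW[A]={a,b}  FOLLOW[B]={$}
[2]
  B→A: FOLLOW(A) ⊇ FOLLOW(B) ⊇ {$}; new: +{$}
  FOLLOW[S]={$}  FOLLOW[A]={$,a,b}  FOLLOW[B]={$}
[3] (no change)
  FOLLOW[S]={$}  FOLLOW[A]={$,a,b}  FOLLOW[B]={$}

FOLLOW(A) = ["$", "a", "b"]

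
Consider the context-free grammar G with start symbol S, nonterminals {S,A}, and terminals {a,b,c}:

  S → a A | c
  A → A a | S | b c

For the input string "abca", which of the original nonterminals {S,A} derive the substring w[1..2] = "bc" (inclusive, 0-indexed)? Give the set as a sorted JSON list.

CNF form of G:
  S -> T0 A | c
  A -> A T0 | T0 A | T1 T2 | c
  T0 -> a
  T1 -> b
  T2 -> c

CYK fill, restricted to cells inside w[1..2]:
  [1..1]={T1}  "b"  orig:{}
  [2..2]={A,S,T2}  "c"  orig:{A,S}
  [1..2]={A}  "bc"

Original NTs in T[1,2] deriving "bc": ["A"]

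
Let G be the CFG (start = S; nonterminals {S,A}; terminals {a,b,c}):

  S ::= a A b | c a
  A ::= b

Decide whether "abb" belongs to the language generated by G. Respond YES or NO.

CNF form of G:
  S -> T0 X3 | T2 T0
  A -> b
  T0 -> a
  T1 -> b
  T2 -> c
  X3 -> A T1

Fill CYK table bottom-up:
  [0..0]={T0}  "a"  orig:{}
  [1..1]={A,T1}  "b"  orig:{A}
  [2..2]={A,T1}  "b"  orig:{A}
  [0..1]=∅  "ab"
  [1..2]={X3}  "bb"  orig:{}
  [0..2]={S}  "abb"

S ∈ T[0,2] ⇒ YES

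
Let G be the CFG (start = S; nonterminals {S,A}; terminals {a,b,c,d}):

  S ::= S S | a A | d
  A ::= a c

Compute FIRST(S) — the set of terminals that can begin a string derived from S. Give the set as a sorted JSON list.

Compute FIRST by fixpoint:
[1]
  A via A→a c: +{a}
  S via S→a A: +{a}
  S via S→d: +{d}
  S: {a,d}  A: {a}
[2] — fixpoint
  S: {a,d}  A: {a}

FIRST(S) = ["a", "d"]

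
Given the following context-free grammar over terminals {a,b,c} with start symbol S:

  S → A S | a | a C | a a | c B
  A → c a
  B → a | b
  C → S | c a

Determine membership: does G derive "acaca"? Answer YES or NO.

CNF form of G:
  S -> A S | T0 B | T1 C | T1 T1 | a
  A -> T0 T1
  B -> a | b
  C -> A S | T0 B | T0 T1 | T1 C | T1 T1 | a
  T0 -> c
  T1 -> a

CYK fill:
  T[0,0] 'a' = {B,C,S,T1}  orig:{B,C,S}
  T[1,1] 'c' = {T0}  orig:{}
  T[2,2] 'a' = {B,C,S,T1}  orig:{B,C,S}
  T[3,3] 'c' = {T0}  orig:{}
  T[4,4] 'a' = {B,C,S,T1}  orig:{B,C,S}
  T[0,1] 'ac' = ∅
  T[1,2] 'ca' = {A,C,S}
  T[2,3] 'ac' = ∅
  T[3,4] 'ca' = {A,C,S}
  T[0,2] 'aca' = {C,S}
  T[1,3] 'cac' = ∅
  T[2,4] 'aca' = {C,S}
  T[0,3] 'acac' = ∅
  T[1,4] 'caca' = {C,S}
  T[0,4] 'acaca' = {C,S}

S ∈ T[0,4] ⇒ YES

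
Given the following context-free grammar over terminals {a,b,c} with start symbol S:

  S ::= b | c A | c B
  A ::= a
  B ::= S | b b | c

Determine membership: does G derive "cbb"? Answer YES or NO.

Convert to CNF:
  S -> T1 A | T1 B | b
  A -> a
  B -> T0 T0 | T1 A | T1 B | b | c
  T0 -> b
  T1 -> c

Fill CYK table bottom-up:
  cell(0,0) c: {B,T1}  orig:{B}
  cell(1,1) b: {B,S,T0}  orig:{B,S}
  cell(2,2) b: {B,S,T0}  orig:{B,S}
  cell(0,1) cb: {B,S}
  cell(1,2) bb: {B}
  cell(0,2) cbb: {B,S}

S ∈ T[0,2] ⇒ YES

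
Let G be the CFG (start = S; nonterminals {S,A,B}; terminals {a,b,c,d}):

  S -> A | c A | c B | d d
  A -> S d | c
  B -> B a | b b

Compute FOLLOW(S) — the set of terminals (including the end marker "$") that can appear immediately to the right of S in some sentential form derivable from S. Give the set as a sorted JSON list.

Compute FIRST by fixpoint:
pass 1:
  A via A→c: +{c}
  B via B→b b: +{b}
  S via S→A: +{c}
  S via S→d d: +{d}
  FIRST[S]={c,d}  FIRST[A]={c}  FIRST[B]={b}
pass 2:
  A via A→S d: +{d}
  FIRST[S]={c,d}  FIRST[A]={c,d}  FIRST[B]={b}
pass 3: (no change)
  FIRST[S]={c,d}  FIRST[A]={c,d}  FIRST[B]={b}

FOLLOW iteration:
seed FOLLOW(S) with $
[1]
  A→S d: FOLLOW(S) ⊇ FIRST(d) = {d}; new: +{d}
  B→B a: FOLLOW(B) ⊇ FIRST(a) = {a}; new: +{a}
  S→A: FOLLOW(A) ⊇ FOLLOW(S) ⊇ {$,d}; new: +{$,d}
  S→c B: FOLLOW(B) ⊇ FOLLOW(S) ⊇ {$,d}; new: +{$,d}
  FOLLOW[S]={$,d}  FOLLOW[A]={$,d}  FOLLOW[B]={$,a,d}
[2] done
  FOLLOW[S]={$,d}  FOLLOW[A]={$,d}  FOLLOW[B]={$,a,d}

FOLLOW(S) = ["$", "d"]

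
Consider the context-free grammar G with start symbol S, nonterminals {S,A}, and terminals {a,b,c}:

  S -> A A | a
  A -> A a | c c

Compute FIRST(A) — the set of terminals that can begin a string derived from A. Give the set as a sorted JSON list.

FIRST sets, iterate to fixpoint:
[1]
  A via A→c c: +{c}
  S via S→A A: +{c}
  S via S→a: +{a}
  FIRST(S)={a,c}  FIRST(A)={c}
[2] (stable)
  FIRST(S)={a,c}  FIRST(A)={c}

FIRST(A) = ["c"]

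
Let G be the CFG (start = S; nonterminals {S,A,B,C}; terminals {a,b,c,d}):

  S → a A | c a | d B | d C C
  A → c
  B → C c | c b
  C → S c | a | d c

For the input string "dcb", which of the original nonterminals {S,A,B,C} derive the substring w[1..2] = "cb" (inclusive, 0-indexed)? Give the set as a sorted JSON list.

CNF form of G:
  S -> T0 T3 | T2 B | T2 X4 | T3 A
  A -> c
  B -> C T0 | T0 T1
  C -> S T0 | T2 T0 | a
  T0 -> c
  T1 -> b
  T2 -> d
  T3 -> a
  X4 -> C C

CYK fill, restricted to cells inside w[1..2]:
  T[1,1] 'c' = {A,T0}  orig:{A}
  T[2,2] 'b' = {T1}  orig:{}
  T[1,2] 'cb' = {B}

Original NTs in T[1,2] deriving "cb": ["B"]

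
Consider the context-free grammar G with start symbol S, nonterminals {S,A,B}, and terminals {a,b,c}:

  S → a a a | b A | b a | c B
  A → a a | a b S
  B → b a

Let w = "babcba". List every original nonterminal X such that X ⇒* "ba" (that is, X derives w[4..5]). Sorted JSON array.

CNF form of G:
  S -> T0 X4 | T1 A | T1 T0 | T2 B
  A -> T0 T0 | T0 X3
  B -> T1 T0
  T0 -> a
  T1 -> b
  T2 -> c
  X3 -> T1 S
  X4 -> T0 T0

Fill CYK table bottom-up (cells [i..j] with 4 ≤ i ≤ j ≤ 5 only):
  cell(4,4) b: {T1}  orig:{}
  cell(5,5) a: {T0}  orig:{}
  cell(4,5) ba: {B,S}

Original NTs in T[4,5] deriving "ba": ["B", "S"]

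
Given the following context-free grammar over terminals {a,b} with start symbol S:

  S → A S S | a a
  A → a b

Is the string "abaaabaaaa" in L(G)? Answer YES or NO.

CNF form of G:
  S -> A X2 | T0 T0
  A -> T0 T1
  T0 -> a
  T1 -> b
  X2 -> S S

CYK fill:
  [0..0]={T0}  "a"  orig:{}
  [1..1]={T1}  "b"  orig:{}
  [2..2]={T0}  "a"  orig:{}
  [3..3]={T0}  "a"  orig:{}
  [4..4]={T0}  "a"  orig:{}
  [5..5]={T1}  "b"  orig:{}
  [6..6]={T0}  "a"  orig:{}
  [7..7]={T0}  "a"  orig:{}
  [8..8]={T0}  "a"  orig:{}
  [9..9]={T0}  "a"  orig:{}
  [0..1]={A}  "ab"
  [1..2]=∅  "ba"
  [2..3]={S}  "aa"
  [3..4]={S}  "aa"
  [4..5]={A}  "ab"
  [5..6]=∅  "ba"
  [6..7]={S}  "aa"
  [7..8]={S}  "aa"
  [8..9]={S}  "aa"
  [0..2]=∅  "aba"
  [1..3]=∅  "baa"
  [2..4]=∅  "aaa"
  [3..5]=∅  "aab"
  [4..6]=∅  "aba"
  [5..7]=∅  "baa"
  [6..8]=∅  "aaa"
  [7..9]=∅  "aaa"
  [0..3]=∅  "abaa"
  [1..4]=∅  "baaa"
  [2..5]=∅  "aaab"
  [3..6]=∅  "aaba"
  [4..7]=∅  "abaa"
  [5..8]=∅  "baaa"
  [6..9]={X2}  "aaaa"  orig:{}
  [0..4]=∅  "abaaa"
  [1..5]=∅  "baaab"
  [2..6]=∅  "aaaba"
  [3..7]=∅  "aabaa"
  [4..8]=∅  "abaaa"
  [5..9]=∅  "baaaa"
  [0..5]=∅  "abaaab"
  [1..6]=∅  "baaaba"
  [2..7]=∅  "aaabaa"
  [3..8]=∅  "aabaaa"
  [4..9]={S}  "abaaaa"
  [0..6]=∅  "abaaaba"
  [1..7]=∅  "baaabaa"
  [2..8]=∅  "aaabaaa"
  [3..9]=∅  "aabaaaa"
  [0..7]=∅  "abaaabaa"
  [1..8]=∅  "baaabaaa"
  [2..9]={X2}  "aaabaaaa"  orig:{}
  [0..8]=∅  "abaaabaaa"
  [1..9]=∅  "baaabaaaa"
  [0..9]={S}  "abaaabaaaa"

S ∈ T[0,9] ⇒ YES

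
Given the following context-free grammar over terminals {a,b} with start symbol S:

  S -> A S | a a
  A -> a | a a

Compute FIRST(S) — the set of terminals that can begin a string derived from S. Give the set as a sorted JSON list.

FIRST iteration:
[1]
  A via A→a: +{a}
  S via S→A S: +{a}
  FIRST(S)={a}  FIRST(A)={a}
[2] done
  FIRST(S)={a}  FIRST(A)={a}

FIRST(S) = ["a"]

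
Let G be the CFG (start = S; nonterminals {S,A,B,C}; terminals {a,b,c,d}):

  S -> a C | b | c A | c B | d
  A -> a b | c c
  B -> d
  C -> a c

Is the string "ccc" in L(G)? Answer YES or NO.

Convert to CNF:
  S -> T0 C | T2 A | T2 B | b | d
  A -> T0 T1 | T2 T2
  B -> d
  C -> T0 T2
  T0 -> a
  T1 -> b
  T2 -> c

CYK table (by increasing span):
  T[0,0] 'c' = {T2}  orig:{}
  T[1,1] 'c' = {T2}  orig:{}
  T[2,2] 'c' = {T2}  orig:{}
  T[0,1] 'cc' = {A}
  T[1,2] 'cc' = {A}
  T[0,2] 'ccc' = {S}

S ∈ T[0,2] ⇒ YES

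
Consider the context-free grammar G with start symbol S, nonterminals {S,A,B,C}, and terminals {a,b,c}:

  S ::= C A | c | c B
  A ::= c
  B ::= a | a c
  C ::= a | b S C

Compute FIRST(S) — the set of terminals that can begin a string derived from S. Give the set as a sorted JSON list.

FIRST iteration:
round 1:
  A via A→c: +{c}
  B via B→a: +{a}
  C via C→a: +{a}
  C via C→b S C: +{b}
  S via S→C A: +{a,b}
  S via S→c: +{c}
  FIRST(S)={a,b,c}  FIRST(A)={c}  FIRST(B)={a}  FIRST(C)={a,b}
round 2: done
  FIRST(S)={a,b,c}  FIRST(A)={c}  FIRST(B)={a}  FIRST(C)={a,b}

FIRST(S) = ["a", "b", "c"]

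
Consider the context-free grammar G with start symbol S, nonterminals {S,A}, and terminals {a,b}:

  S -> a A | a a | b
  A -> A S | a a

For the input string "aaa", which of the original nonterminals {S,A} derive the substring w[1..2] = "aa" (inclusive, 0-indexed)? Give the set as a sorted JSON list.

CNF form of G:
  S -> T0 A | T0 T0 | b
  A -> A S | T0 T0
  T0 -> a

CYK table (by increasing span) (cells [i..j] with 1 ≤ i ≤ j ≤ 2 only):
  [1..1]={T0}  "a"  orig:{}
  [2..2]={T0}  "a"  orig:{}
  [1..2]={A,S}  "aa"

Original NTs in T[1,2] deriving "aa": ["A", "S"]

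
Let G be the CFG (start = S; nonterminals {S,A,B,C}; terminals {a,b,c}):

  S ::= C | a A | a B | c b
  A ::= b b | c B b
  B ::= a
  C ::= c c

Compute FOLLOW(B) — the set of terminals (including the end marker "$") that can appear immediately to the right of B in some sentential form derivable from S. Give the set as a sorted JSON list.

FIRST sets, iterate to fixpoint:
iter 1:
  A via A→b b: +{b}
  A via A→c B b: +{c}
  B via B→a: +{a}
  C via C→c c: +{c}
  S via S→C: +{c}
  S via S→a A: +{a}
  FIRST(S)={a,c}  FIRST(A)={b,c}  FIRST(B)={a}  FIRST(C)={c}
iter 2: done
  FIRST(S)={a,c}  FIRST(A)={b,c}  FIRST(B)={a}  FIRST(C)={c}

FOLLOW iteration:
seed FOLLOW(S) with $
iter 1:
  A→c B b: FOLLOW(B) ⊇ FIRST(b) = {b}; new: +{b}
  S→C: FOLLOW(C) ⊇ FOLLOW(S) ⊇ {$}; new: +{$}
  S→a A: FOLLOW(A) ⊇ FOLLOW(S) ⊇ {$}; new: +{$}
  S→a B: FOLLOW(B) ⊇ FOLLOW(S) ⊇ {$}; new: +{$}
  S: {$}  A: {$}  B: {$,b}  C: {$}
iter 2: (stable)
  S: {$}  A: {$}  B: {$,b}  C: {$}

FOLLOW(B) = ["$", "b"]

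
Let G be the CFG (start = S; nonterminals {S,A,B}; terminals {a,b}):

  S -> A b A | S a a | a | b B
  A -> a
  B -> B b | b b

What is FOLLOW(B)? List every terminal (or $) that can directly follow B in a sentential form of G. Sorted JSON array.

FIRST sets, iterate to fixpoint:
iter 1:
  A via A→a: +{a}
  B via B→b b: +{b}
  S via S→A b A: +{a}
  S via S→b B: +{b}
  FIRST[S]={a,b}  FIRST[A]={a}  FIRST[B]={b}
iter 2: (stable)
  FIRST[S]={a,b}  FIRST[A]={a}  FIRST[B]={b}

FOLLOW sets:
initialize: $ ∈ FOLLOW(S)
round 1:
  B→B b: FOLLOW(B) ⊇ FIRST(b) = {b}; new: +{b}
  S→A b A: FOLLOW(A) ⊇ FIRST(b) = {b}; new: +{b}
  S→A b A: FOLLOW(A) ⊇ FOLLOW(S) ⊇ {$}; new: +{$}
  S→S a a: FOLLOW(S) ⊇ FIRST(a) = {a}; new: +{a}
  S→b B: FOLLOW(B) ⊇ FOLLOW(S) ⊇ {$,a}; new: +{$,a}
  FOLLOW[S]={$,a}  FOLLOW[A]={$,b}  FOLLOW[B]={$,a,b}
round 2:
  S→A b A: FOLLOW(A) ⊇ FOLLOW(S) ⊇ {$,a}; new: +{a}
  FOLLOW[S]={$,a}  FOLLOW[A]={$,a,b}  FOLLOW[B]={$,a,b}
round 3: (no change)
  FOLLOW[S]={$,a}  FOLLOW[A]={$,a,b}  FOLLOW[B]={$,a,b}

FOLLOW(B) = ["$", "a", "b"]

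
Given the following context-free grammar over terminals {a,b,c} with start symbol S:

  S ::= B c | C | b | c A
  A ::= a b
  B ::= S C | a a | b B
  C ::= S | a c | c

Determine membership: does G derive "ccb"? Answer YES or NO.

CNF form of G:
  S -> B T2 | T0 T2 | T2 A | b | c
  A -> T0 T1
  B -> S C | T0 T0 | T1 B
  C -> B T2 | T0 T2 | T2 A | b | c
  T0 -> a
  T1 -> b
  T2 -> c

CYK fill:
  cell(0,0) c: {C,S,T2}  orig:{C,S}
  cell(1,1) c: {C,S,T2}  orig:{C,S}
  cell(2,2) b: {C,S,T1}  orig:{C,S}
  cell(0,1) cc: {B}
  cell(1,2) cb: {B}
  cell(0,2) ccb: ∅

S ∉ T[0,2] ⇒ NO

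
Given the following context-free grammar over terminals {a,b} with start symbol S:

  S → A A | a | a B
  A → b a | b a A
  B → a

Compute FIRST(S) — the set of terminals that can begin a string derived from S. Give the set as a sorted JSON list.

Compute FIRST by fixpoint:
round 1:
  A via A→b a: +{b}
  B via B→a: +{a}
  S via S→A A: +{b}
  S via S→a: +{a}
  FIRST[S]={a,b}  FIRST[A]={b}  FIRST[B]={a}
round 2: (stable)
  FIRST[S]={a,b}  FIRST[A]={b}  FIRST[B]={a}

FIRST(S) = ["a", "b"]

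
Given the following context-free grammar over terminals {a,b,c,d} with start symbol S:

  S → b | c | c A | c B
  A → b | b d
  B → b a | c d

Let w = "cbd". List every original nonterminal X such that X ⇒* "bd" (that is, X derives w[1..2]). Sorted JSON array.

CNF form of G:
  S -> T3 A | T3 B | b | c
  A -> T0 T1 | b
  B -> T0 T2 | T3 T1
  T0 -> b
  T1 -> d
  T2 -> a
  T3 -> c

Fill CYK table bottom-up, restricted to cells inside w[1..2]:
  [1..1]={A,S,T0}  "b"  orig:{A,S}
  [2..2]={T1}  "d"  orig:{}
  [1..2]={A}  "bd"

Original NTs in T[1,2] deriving "bd": ["A"]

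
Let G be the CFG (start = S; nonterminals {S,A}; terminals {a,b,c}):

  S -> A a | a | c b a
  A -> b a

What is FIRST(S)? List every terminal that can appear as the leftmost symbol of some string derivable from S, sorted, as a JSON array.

FIRST sets, iterate to fixpoint:
[1]
  A via A→b a: +{b}
  S via S→A a: +{b}
  S via S→a: +{a}
  S via S→c b a: +{c}
  FIRST(S)={a,b,c}  FIRST(A)={b}
[2] done
  FIRST(S)={a,b,c}  FIRST(A)={b}

FIRST(S) = ["a", "b", "c"]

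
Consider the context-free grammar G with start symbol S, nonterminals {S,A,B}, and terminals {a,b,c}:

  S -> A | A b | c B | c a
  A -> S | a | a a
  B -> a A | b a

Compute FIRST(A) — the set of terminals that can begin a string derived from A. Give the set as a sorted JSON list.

FIRST sets, iterate to fixpoint:
pass 1:
  A via A→a: +{a}
  B via B→a A: +{a}
  B via B→b a: +{b}
  S via S→A: +{a}
  S via S→c B: +{c}
  S: {a,c}  A: {a}  B: {a,b}
pass 2:
  A via A→S: +{c}
  S: {a,c}  A: {a,c}  B: {a,b}
pass 3: done
  S: {a,c}  A: {a,c}  B: {a,b}

FIRST(A) = ["a", "c"]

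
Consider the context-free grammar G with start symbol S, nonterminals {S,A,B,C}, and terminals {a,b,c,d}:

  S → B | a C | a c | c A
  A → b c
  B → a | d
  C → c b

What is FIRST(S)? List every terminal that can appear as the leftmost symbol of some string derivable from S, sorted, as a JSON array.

FIRST sets, iterate to fixpoint:
round 1:
  A via A→b c: +{b}
  B via B→a: +{a}
  B via B→d: +{d}
  C via C→c b: +{c}
  S via S→B: +{a,d}
  S via S→c A: +{c}
  S: {a,c,d}  A: {b}  B: {a,d}  C: {c}
round 2: (stable)
  S: {a,c,d}  A: {b}  B: {a,d}  C: {c}

FIRST(S) = ["a", "c", "d"]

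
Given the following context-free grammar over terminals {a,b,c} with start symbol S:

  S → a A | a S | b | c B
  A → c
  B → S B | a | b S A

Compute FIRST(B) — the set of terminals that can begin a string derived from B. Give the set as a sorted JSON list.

FIRST sets, iterate to fixpoint:
round 1:
  A via A→c: +{c}
  B via B→a: +{a}
  B via B→b S A: +{b}
  S via S→a A: +{a}
  S via S→b: +{b}
  S via S→c B: +{c}
  FIRST[S]={a,b,c}  FIRST[A]={c}  FIRST[B]={a,b}
round 2:
  B via B→S B: +{c}
  FIRST[S]={a,b,c}  FIRST[A]={c}  FIRST[B]={a,b,c}
round 3: (no change)
  FIRST[S]={a,b,c}  FIRST[A]={c}  FIRST[B]={a,b,c}

FIRST(B) = ["a", "b", "c"]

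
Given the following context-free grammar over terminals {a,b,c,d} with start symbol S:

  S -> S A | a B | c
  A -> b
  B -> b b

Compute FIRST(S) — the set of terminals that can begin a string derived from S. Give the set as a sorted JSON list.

FIRST iteration:
round 1:
  A via A→b: +{b}
  B via B→b b: +{b}
  S via S→a B: +{a}
  S via S→c: +{c}
  S: {a,c}  A: {b}  B: {b}
round 2: — fixpoint
  S: {a,c}  A: {b}  B: {b}

FIRST(S) = ["a", "c"]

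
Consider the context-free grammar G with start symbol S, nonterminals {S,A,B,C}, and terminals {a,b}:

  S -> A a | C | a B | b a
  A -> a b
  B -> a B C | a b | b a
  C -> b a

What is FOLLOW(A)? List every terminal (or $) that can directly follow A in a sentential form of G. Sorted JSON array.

Compute FIRST by fixpoint:
pass 1:
  A via A→a b: +{a}
  B via B→a B C: +{a}
  B via B→b a: +{b}
  C via C→b a: +{b}
  S via S→A a: +{a}
  S via S→C: +{b}
  FIRST(S)={a,b}  FIRST(A)={a}  FIRST(B)={a,b}  FIRST(C)={b}
pass 2: (stable)
  FIRST(S)={a,b}  FIRST(A)={a}  FIRST(B)={a,b}  FIRST(C)={b}

FOLLOW iteration:
initialize: $ ∈ FOLLOW(S)
pass 1:
  B→a B C: FOLLOW(B) ⊇ FIRST(C) = {b}; new: +{b}
  B→a B C: FOLLOW(C) ⊇ FOLLOW(B) ⊇ {b}; new: +{b}
  S→A a: FOLLOW(A) ⊇ FIRST(a) = {a}; new: +{a}
  S→C: FOLLOW(C) ⊇ FOLLOW(S) ⊇ {$}; new: +{$}
  S→a B: FOLLOW(B) ⊇ FOLLOW(S) ⊇ {$}; new: +{$}
  FOLLOW(S)={$}  FOLLOW(A)={a}  FOLLOW(B)={$,b}  FOLLOW(C)={$,b}
pass 2: (no change)
  FOLLOW(S)={$}  FOLLOW(A)={a}  FOLLOW(B)={$,b}  FOLLOW(C)={$,b}

FOLLOW(A) = ["a"]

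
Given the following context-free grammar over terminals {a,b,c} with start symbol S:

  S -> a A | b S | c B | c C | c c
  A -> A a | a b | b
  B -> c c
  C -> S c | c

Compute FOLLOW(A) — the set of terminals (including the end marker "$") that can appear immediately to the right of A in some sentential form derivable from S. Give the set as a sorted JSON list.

FIRST sets, iterate to fixpoint:
pass 1:
  A via A→a b: +{a}
  A via A→b: +{b}
  B via B→c c: +{c}
  C via C→c: +{c}
  S via S→a A: +{a}
  S via S→b S: +{b}
  S via S→c B: +{c}
  S: {a,b,c}  A: {a,b}  B: {c}  C: {c}
pass 2:
  C via C→S c: +{a,b}
  S: {a,b,c}  A: {a,b}  B: {c}  C: {a,b,c}
pass 3: done
  S: {a,b,c}  A: {a,b}  B: {c}  C: {a,b,c}

FOLLOW sets:
seed FOLLOW(S) with $
pass 1:
  A→A a: FOLLOW(A) ⊇ FIRST(a) = {a}; new: +{a}
  C→S c: FOLLOW(S) ⊇ FIRST(c) = {c}; new: +{c}
  S→a A: FOLLOW(A) ⊇ FOLLOW(S) ⊇ {$,c}; new: +{$,c}
  S→c B: FOLLOW(B) ⊇ FOLLOW(S) ⊇ {$,c}; new: +{$,c}
  S→c C: FOLLOW(C) ⊇ FOLLOW(S) ⊇ {$,c}; new: +{$,c}
  S: {$,c}  A: {$,a,c}  B: {$,c}  C: {$,c}
pass 2: — fixpoint
  S: {$,c}  A: {$,a,c}  B: {$,c}  C: {$,c}

FOLLOW(A) = ["$", "a", "c"]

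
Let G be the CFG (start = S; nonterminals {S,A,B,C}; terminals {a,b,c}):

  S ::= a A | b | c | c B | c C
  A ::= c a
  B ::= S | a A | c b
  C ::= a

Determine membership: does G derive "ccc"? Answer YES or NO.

Convert to CNF:
  S -> T0 B | T0 C | T1 A | b | c
  A -> T0 T1
  B -> T0 B | T0 C | T0 T2 | T1 A | b | c
  C -> a
  T0 -> c
  T1 -> a
  T2 -> b

CYK fill:
  cell(0,0) c: {B,S,T0}  orig:{B,S}
  cell(1,1) c: {B,S,T0}  orig:{B,S}
  cell(2,2) c: {B,S,T0}  orig:{B,S}
  cell(0,1) cc: {B,S}
  cell(1,2) cc: {B,S}
  cell(0,2) ccc: {B,S}

S ∈ T[0,2] ⇒ YES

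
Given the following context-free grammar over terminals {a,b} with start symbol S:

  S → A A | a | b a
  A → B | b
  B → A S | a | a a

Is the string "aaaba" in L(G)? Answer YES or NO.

CNF form of G:
  S -> A A | T1 T0 | a
  A -> A S | T0 T0 | a | b
  B -> A S | T0 T0 | a
  T0 -> a
  T1 -> b

Fill CYK table bottom-up:
  [0..0]={A,B,S,T0}  "a"  orig:{A,B,S}
  [1..1]={A,B,S,T0}  "a"  orig:{A,B,S}
  [2..2]={A,B,S,T0}  "a"  orig:{A,B,S}
  [3..3]={A,T1}  "b"  orig:{A}
  [4..4]={A,B,S,T0}  "a"  orig:{A,B,S}
  [0..1]={A,B,S}  "aa"
  [1..2]={A,B,S}  "aa"
  [2..3]={S}  "ab"
  [3..4]={A,B,S}  "ba"
  [0..2]={A,B,S}  "aaa"
  [1..3]={A,B,S}  "aab"
  [2..4]={A,B,S}  "aba"
  [0..3]={A,B,S}  "aaab"
  [1..4]={A,B,S}  "aaba"
  [0..4]={A,B,S}  "aaaba"

S ∈ T[0,4] ⇒ YES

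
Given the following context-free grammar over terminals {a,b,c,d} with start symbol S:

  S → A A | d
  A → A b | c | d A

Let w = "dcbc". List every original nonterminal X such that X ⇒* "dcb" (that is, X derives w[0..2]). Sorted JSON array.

Convert to CNF:
  S -> A A | d
  A -> A T0 | T1 A | c
  T0 -> b
  T1 -> d

CYK fill — only the sub-triangle for w[0..2]:
  T[0,0] 'd' = {S,T1}  orig:{S}
  T[1,1] 'c' = {A}
  T[2,2] 'b' = {T0}  orig:{}
  T[0,1] 'dc' = {A}
  T[1,2] 'cb' = {A}
  T[0,2] 'dcb' = {A}

Original NTs in T[0,2] deriving "dcb": ["A"]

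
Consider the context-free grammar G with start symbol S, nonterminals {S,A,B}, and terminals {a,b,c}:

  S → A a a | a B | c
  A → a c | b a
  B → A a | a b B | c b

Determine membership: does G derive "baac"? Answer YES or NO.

Convert to CNF:
  S -> A X4 | T0 B | c
  A -> T0 T1 | T2 T0
  B -> A T0 | T0 X3 | T1 T2
  T0 -> a
  T1 -> c
  T2 -> b
  X3 -> T2 B
  X4 -> T0 T0

CYK fill:
  cell(0,0) b: {T2}  orig:{}
  cell(1,1) a: {T0}  orig:{}
  cell(2,2) a: {T0}  orig:{}
  cell(3,3) c: {S,T1}  orig:{S}
  cell(0,1) ba: {A}
  cell(1,2) aa: {X4}  orig:{}
  cell(2,3) ac: {A}
  cell(0,2) baa: {B}
  cell(1,3) aac: ∅
  cell(0,3) baac: ∅

S ∉ T[0,3] ⇒ NO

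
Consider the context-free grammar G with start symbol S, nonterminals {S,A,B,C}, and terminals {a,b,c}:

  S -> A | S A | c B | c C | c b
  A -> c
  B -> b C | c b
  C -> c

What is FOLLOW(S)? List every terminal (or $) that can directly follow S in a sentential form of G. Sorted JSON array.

FIRST iteration:
round 1:
  A via A→c: +{c}
  B via B→b C: +{b}
  B via B→c b: +{c}
  C via C→c: +{c}
  S via S→A: +{c}
  S: {c}  A: {c}  B: {b,c}  C: {c}
round 2: (no change)
  S: {c}  A: {c}  B: {b,c}  C: {c}

FOLLOW iteration:
FOLLOW(S) := {$}
[1]
  S→A: FOLLOW(A) ⊇ FOLLOW(S) ⊇ {$}; new: +{$}
  S→S A: FOLLOW(S) ⊇ FIRST(A) = {c}; new: +{c}
  S→S A: FOLLOW(A) ⊇ FOLLOW(S) ⊇ {$,c}; new: +{c}
  S→c B: FOLLOW(B) ⊇ FOLLOW(S) ⊇ {$,c}; new: +{$,c}
  S→c C: FOLLOW(C) ⊇ FOLLOW(S) ⊇ {$,c}; new: +{$,c}
  FOLLOW[S]={$,c}  FOLLOW[A]={$,c}  FOLLOW[B]={$,c}  FOLLOW[C]={$,c}
[2] (no change)
  FOLLOW[S]={$,c}  FOLLOW[A]={$,c}  FOLLOW[B]={$,c}  FOLLOW[C]={$,c}

FOLLOW(S) = ["$", "c"]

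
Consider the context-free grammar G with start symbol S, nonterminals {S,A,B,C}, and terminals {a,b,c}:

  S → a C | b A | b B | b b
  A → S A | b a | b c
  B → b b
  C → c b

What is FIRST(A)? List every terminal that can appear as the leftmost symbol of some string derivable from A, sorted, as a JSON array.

FIRST iteration:
round 1:
  A via A→b a: +{b}
  B via B→b b: +{b}
  C via C→c b: +{c}
  S via S→a C: +{a}
  S via S→b A: +{b}
  FIRST[S]={a,b}  FIRST[A]={b}  FIRST[B]={b}  FIRST[C]={c}
round 2:
  A via A→S A: +{a}
  FIRST[S]={a,b}  FIRST[A]={a,b}  FIRST[B]={b}  FIRST[C]={c}
round 3: (no change)
  FIRST[S]={a,b}  FIRST[A]={a,b}  FIRST[B]={b}  FIRST[C]={c}

FIRST(A) = ["a", "b"]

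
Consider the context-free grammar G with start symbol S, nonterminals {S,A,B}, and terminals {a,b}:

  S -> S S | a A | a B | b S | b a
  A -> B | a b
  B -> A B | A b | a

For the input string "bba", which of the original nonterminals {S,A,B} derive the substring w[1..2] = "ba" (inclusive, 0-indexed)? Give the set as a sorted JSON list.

CNF form of G:
  S -> S S | T0 S | T0 T1 | T1 A | T1 B
  A -> A B | A T0 | T1 T0 | a
  B -> A B | A T0 | a
  T0 -> b
  T1 -> a

Fill CYK table bottom-up (cells [i..j] with 1 ≤ i ≤ j ≤ 2 only):
  [1..1]={T0}  "b"  orig:{}
  [2..2]={A,B,T1}  "a"  orig:{A,B}
  [1..2]={S}  "ba"

Original NTs in T[1,2] deriving "ba": ["S"]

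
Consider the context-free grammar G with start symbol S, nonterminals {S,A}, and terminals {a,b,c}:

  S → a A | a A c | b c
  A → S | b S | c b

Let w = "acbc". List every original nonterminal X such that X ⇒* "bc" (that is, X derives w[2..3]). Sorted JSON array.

Convert to CNF:
  S -> T0 A | T0 X4 | T2 T1
  A -> T0 A | T0 X3 | T1 T2 | T2 S | T2 T1
  T0 -> a
  T1 -> c
  T2 -> b
  X3 -> A T1
  X4 -> A T1

Fill CYK table bottom-up, restricted to cells inside w[2..3]:
  [2..2]={T2}  "b"  orig:{}
  [3..3]={T1}  "c"  orig:{}
  [2..3]={A,S}  "bc"

Original NTs in T[2,3] deriving "bc": ["A", "S"]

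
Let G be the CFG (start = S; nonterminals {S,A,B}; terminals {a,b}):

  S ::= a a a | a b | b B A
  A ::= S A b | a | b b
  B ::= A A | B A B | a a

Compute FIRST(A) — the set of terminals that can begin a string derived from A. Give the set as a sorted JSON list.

Compute FIRST by fixpoint:
iter 1:
  A via A→a: +{a}
  A via A→b b: +{b}
  B via B→A A: +{a,b}
  S via S→a a a: +{a}
  S via S→b B A: +{b}
  FIRST(S)={a,b}  FIRST(A)={a,b}  FIRST(B)={a,b}
iter 2: — fixpoint
  FIRST(S)={a,b}  FIRST(A)={a,b}  FIRST(B)={a,b}

FIRST(A) = ["a", "b"]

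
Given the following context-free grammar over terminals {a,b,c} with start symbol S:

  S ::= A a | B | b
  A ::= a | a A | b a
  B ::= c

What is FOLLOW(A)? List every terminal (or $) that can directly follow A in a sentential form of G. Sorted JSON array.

FIRST iteration:
round 1:
  A via A→a: +{a}
  A via A→b a: +{b}
  B via B→c: +{c}
  S via S→A a: +{a,b}
  S via S→B: +{c}
  FIRST[S]={a,b,c}  FIRST[A]={a,b}  FIRST[B]={c}
round 2: (stable)
  FIRST[S]={a,b,c}  FIRST[A]={a,b}  FIRST[B]={c}

FOLLOW iteration:
initialize: $ ∈ FOLLOW(S)
round 1:
  S→A a: FOLLOW(A) ⊇ FIRST(a) = {a}; new: +{a}
  S→B: FOLLOW(B) ⊇ FOLLOW(S) ⊇ {$}; new: +{$}
  S: {$}  A: {a}  B: {$}
round 2: — fixpoint
  S: {$}  A: {a}  B: {$}

FOLLOW(A) = ["a"]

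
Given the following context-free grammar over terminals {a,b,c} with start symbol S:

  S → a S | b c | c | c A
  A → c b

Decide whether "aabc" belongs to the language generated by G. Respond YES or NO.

CNF form of G:
  S -> T0 A | T1 T0 | T2 S | c
  A -> T0 T1
  T0 -> c
  T1 -> b
  T2 -> a

Fill CYK table bottom-up:
  [0..0]={T2}  "a"  orig:{}
  [1..1]={T2}  "a"  orig:{}
  [2..2]={T1}  "b"  orig:{}
  [3..3]={S,T0}  "c"  orig:{S}
  [0..1]=∅  "aa"
  [1..2]=∅  "ab"
  [2..3]={S}  "bc"
  [0..2]=∅  "aab"
  [1..3]={S}  "abc"
  [0..3]={S}  "aabc"

S ∈ T[0,3] ⇒ YES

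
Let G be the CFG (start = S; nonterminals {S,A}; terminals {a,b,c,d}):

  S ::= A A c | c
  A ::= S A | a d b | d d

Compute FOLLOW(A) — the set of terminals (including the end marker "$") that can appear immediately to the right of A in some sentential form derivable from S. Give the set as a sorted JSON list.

FIRST sets, iterate to fixpoint:
[1]
  A via A→a d b: +{a}
  A via A→d d: +{d}
  S via S→A A c: +{a,d}
  S via S→c: +{c}
  FIRST[S]={a,c,d}  FIRST[A]={a,d}
[2]
  A via A→S A: +{c}
  FIRST[S]={a,c,d}  FIRST[A]={a,c,d}
[3] done
  FIRST[S]={a,c,d}  FIRST[A]={a,c,d}

FOLLOW sets:
seed FOLLOW(S) with $
iter 1:
  A→S A: FOLLOW(S) ⊇ FIRST(A) = {a,c,d}; new: +{a,c,d}
  S→A A c: FOLLOW(A) ⊇ FIRST(A) = {a,c,d}; new: +{a,c,d}
  FOLLOW[S]={$,a,c,d}  FOLLOW[A]={a,c,d}
iter 2: done
  FOLLOW[S]={$,a,c,d}  FOLLOW[A]={a,c,d}

FOLLOW(A) = ["a", "c", "d"]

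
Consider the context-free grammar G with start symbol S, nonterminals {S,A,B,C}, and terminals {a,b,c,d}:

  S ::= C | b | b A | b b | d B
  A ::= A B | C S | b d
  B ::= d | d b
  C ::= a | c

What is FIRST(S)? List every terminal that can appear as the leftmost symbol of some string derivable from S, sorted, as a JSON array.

FIRST iteration:
pass 1:
  A via A→b d: +{b}
  B via B→d: +{d}
  C via C→a: +{a}
  C via C→c: +{c}
  S via S→C: +{a,c}
  S via S→b: +{b}
  S via S→d B: +{d}
  FIRST[S]={a,b,c,d}  FIRST[A]={b}  FIRST[B]={d}  FIRST[C]={a,c}
pass 2:
  A via A→C S: +{a,c}
  FIRST[S]={a,b,c,d}  FIRST[A]={a,b,c}  FIRST[B]={d}  FIRST[C]={a,c}
pass 3: done
  FIRST[S]={a,b,c,d}  FIRST[A]={a,b,c}  FIRST[B]={d}  FIRST[C]={a,c}

FIRST(S) = ["a", "b", "c", "d"]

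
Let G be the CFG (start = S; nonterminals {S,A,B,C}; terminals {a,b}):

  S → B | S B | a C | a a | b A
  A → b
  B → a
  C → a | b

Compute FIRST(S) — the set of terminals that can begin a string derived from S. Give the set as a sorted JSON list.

Compute FIRST by fixpoint:
[1]
  A via A→b: +{b}
  B via B→a: +{a}
  C via C→a: +{a}
  C via C→b: +{b}
  S via S→B: +{a}
  S via S→b A: +{b}
  FIRST(S)={a,b}  FIRST(A)={b}  FIRST(B)={a}  FIRST(C)={a,b}
[2] — fixpoint
  FIRST(S)={a,b}  FIRST(A)={b}  FIRST(B)={a}  FIRST(C)={a,b}

FIRST(S) = ["a", "b"]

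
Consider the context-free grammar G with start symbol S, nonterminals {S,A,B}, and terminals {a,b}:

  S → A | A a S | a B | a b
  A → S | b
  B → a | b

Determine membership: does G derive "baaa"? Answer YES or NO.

Convert to CNF:
  S -> A X3 | T0 B | T0 T1 | b
  A -> A X2 | T0 B | T0 T1 | b
  B -> a | b
  T0 -> a
  T1 -> b
  X2 -> T0 S
  X3 -> T0 S

Fill CYK table bottom-up:
  [0..0]={A,B,S,T1}  "b"  orig:{A,B,S}
  [1..1]={B,T0}  "a"  orig:{B}
  [2..2]={B,T0}  "a"  orig:{B}
  [3..3]={B,T0}  "a"  orig:{B}
  [0..1]=∅  "ba"
  [1..2]={A,S}  "aa"
  [2..3]={A,S}  "aa"
  [0..2]=∅  "baa"
  [1..3]={X2,X3}  "aaa"  orig:{}
  [0..3]={A,S}  "baaa"

S ∈ T[0,3] ⇒ YES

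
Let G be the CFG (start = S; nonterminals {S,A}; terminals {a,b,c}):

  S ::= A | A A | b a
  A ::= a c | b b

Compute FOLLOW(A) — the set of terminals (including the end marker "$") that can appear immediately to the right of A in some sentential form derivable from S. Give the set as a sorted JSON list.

FIRST sets, iterate to fixpoint:
[1]
  A via A→a c: +{a}
  A via A→b b: +{b}
  S via S→A: +{a,b}
  FIRST(S)={a,b}  FIRST(A)={a,b}
[2] (stable)
  FIRST(S)={a,b}  FIRST(A)={a,b}

FOLLOW iteration:
FOLLOW(S) := {$}
round 1:
  S→A: FOLLOW(A) ⊇ FOLLOW(S) ⊇ {$}; new: +{$}
  S→A A: FOLLOW(A) ⊇ FIRST(A) = {a,b}; new: +{a,b}
  S: {$}  A: {$,a,b}
round 2: done
  S: {$}  A: {$,a,b}

FOLLOW(A) = ["$", "a", "b"]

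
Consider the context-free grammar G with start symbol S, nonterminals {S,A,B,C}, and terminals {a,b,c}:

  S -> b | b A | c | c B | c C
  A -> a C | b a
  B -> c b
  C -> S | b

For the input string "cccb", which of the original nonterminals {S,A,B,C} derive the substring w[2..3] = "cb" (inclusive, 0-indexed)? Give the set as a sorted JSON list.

CNF form of G:
  S -> T1 A | T2 B | T2 C | b | c
  A -> T0 C | T1 T0
  B -> T2 T1
  C -> T1 A | T2 B | T2 C | b | c
  T0 -> a
  T1 -> b
  T2 -> c

CYK fill, restricted to cells inside w[2..3]:
  cell(2,2) c: {C,S,T2}  orig:{C,S}
  cell(3,3) b: {C,S,T1}  orig:{C,S}
  cell(2,3) cb: {B,C,S}

Original NTs in T[2,3] deriving "cb": ["B", "C", "S"]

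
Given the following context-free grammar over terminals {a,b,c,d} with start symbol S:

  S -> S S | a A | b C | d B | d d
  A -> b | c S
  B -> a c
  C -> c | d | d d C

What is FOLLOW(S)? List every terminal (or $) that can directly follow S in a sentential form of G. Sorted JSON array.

FIRST sets, iterate to fixpoint:
[1]
  A via A→b: +{b}
  A via A→c S: +{c}
  B via B→a c: +{a}
  C via C→c: +{c}
  C via C→d: +{d}
  S via S→a A: +{a}
  S via S→b C: +{b}
  S via S→d B: +{d}
  FIRST[S]={a,b,d}  FIRST[A]={b,c}  FIRST[B]={a}  FIRST[C]={c,d}
[2] (no change)
  FIRST[S]={a,b,d}  FIRST[A]={b,c}  FIRST[B]={a}  FIRST[C]={c,d}

Compute FOLLOW by fixpoint:
initialize: $ ∈ FOLLOW(S)
[1]
  S→S S: FOLLOW(S) ⊇ FIRST(S) = {a,b,d}; new: +{a,b,d}
  S→a A: FOLLOW(A) ⊇ FOLLOW(S) ⊇ {$,a,b,d}; new: +{$,a,b,d}
  S→b C: FOLLOW(C) ⊇ FOLLOW(S) ⊇ {$,a,b,d}; new: +{$,a,b,d}
  S→d B: FOLLOW(B) ⊇ FOLLOW(S) ⊇ {$,a,b,d}; new: +{$,a,b,d}
  FOLLOW[S]={$,a,b,d}  FOLLOW[A]={$,a,b,d}  FOLLOW[B]={$,a,b,d}  FOLLOW[C]={$,a,b,d}
[2] (no change)
  FOLLOW[S]={$,a,b,d}  FOLLOW[A]={$,a,b,d}  FOLLOW[B]={$,a,b,d}  FOLLOW[C]={$,a,b,d}

FOLLOW(S) = ["$", "a", "b", "d"]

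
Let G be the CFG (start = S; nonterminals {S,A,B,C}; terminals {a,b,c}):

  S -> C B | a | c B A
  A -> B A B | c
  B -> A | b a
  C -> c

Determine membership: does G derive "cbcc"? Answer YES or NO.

Convert to CNF:
  S -> C B | T2 X5 | a
  A -> B X3 | c
  B -> B X4 | T0 T1 | c
  C -> c
  T0 -> b
  T1 -> a
  T2 -> c
  X3 -> A B
  X4 -> A B
  X5 -> B A

CYK fill:
  T[0,0] 'c' = {A,B,C,T2}  orig:{A,B,C}
  T[1,1] 'b' = {T0}  orig:{}
  T[2,2] 'c' = {A,B,C,T2}  orig:{A,B,C}
  T[3,3] 'c' = {A,B,C,T2}  orig:{A,B,C}
  T[0,1] 'cb' = ∅
  T[1,2] 'bc' = ∅
  T[2,3] 'cc' = {S,X3,X4,X5}  orig:{S}
  T[0,2] 'cbc' = ∅
  T[1,3] 'bcc' = ∅
  T[0,3] 'cbcc' = ∅

S ∉ T[0,3] ⇒ NO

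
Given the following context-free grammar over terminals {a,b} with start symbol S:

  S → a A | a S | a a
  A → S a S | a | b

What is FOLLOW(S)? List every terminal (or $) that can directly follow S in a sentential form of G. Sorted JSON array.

FIRST sets, iterate to fixpoint:
round 1:
  A via A→a: +{a}
  A via A→b: +{b}
  S via S→a A: +{a}
  FIRST[S]={a}  FIRST[A]={a,b}
round 2: done
  FIRST[S]={a}  FIRST[A]={a,b}

Compute FOLLOW by fixpoint:
initialize: $ ∈ FOLLOW(S)
[1]
  A→S a S: FOLLOW(S) ⊇ FIRST(a) = {a}; new: +{a}
  S→a A: FOLLOW(A) ⊇ FOLLOW(S) ⊇ {$,a}; new: +{$,a}
  FOLLOW[S]={$,a}  FOLLOW[A]={$,a}
[2] done
  FOLLOW[S]={$,a}  FOLLOW[A]={$,a}

FOLLOW(S) = ["$", "a"]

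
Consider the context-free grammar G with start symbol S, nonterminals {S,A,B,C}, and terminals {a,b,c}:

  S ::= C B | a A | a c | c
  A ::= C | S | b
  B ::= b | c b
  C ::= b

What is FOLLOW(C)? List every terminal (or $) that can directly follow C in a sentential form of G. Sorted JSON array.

FIRST iteration:
round 1:
  A via A→b: +{b}
  B via B→b: +{b}
  B via B→c b: +{c}
  C via C→b: +{b}
  S via S→C B: +{b}
  S via S→a A: +{a}
  S via S→c: +{c}
  FIRST[S]={a,b,c}  FIRST[A]={b}  FIRST[B]={b,c}  FIRST[C]={b}
round 2:
  A via A→S: +{a,c}
  FIRST[S]={a,b,c}  FIRST[A]={a,b,c}  FIRST[B]={b,c}  FIRST[C]={b}
round 3: — fixpoint
  FIRST[S]={a,b,c}  FIRST[A]={a,b,c}  FIRST[B]={b,c}  FIRST[C]={b}

Compute FOLLOW by fixpoint:
seed FOLLOW(S) with $
[1]
  S→C B: FOLLOW(C) ⊇ FIRST(B) = {b,c}; new: +{b,c}
  S→C B: FOLLOW(B) ⊇ FOLLOW(S) ⊇ {$}; new: +{$}
  S→a A: FOLLOW(A) ⊇ FOLLOW(S) ⊇ {$}; new: +{$}
  FOLLOW(S)={$}  FOLLOW(A)={$}  FOLLOW(B)={$}  FOLLOW(C)={b,c}
[2]
  A→C: FOLLOW(C) ⊇ FOLLOW(A) ⊇ {$}; new: +{$}
  FOLLOW(S)={$}  FOLLOW(A)={$}  FOLLOW(B)={$}  FOLLOW(C)={$,b,c}
[3] (stable)
  FOLLOW(S)={$}  FOLLOW(A)={$}  FOLLOW(B)={$}  FOLLOW(C)={$,b,c}

FOLLOW(C) = ["$", "b", "c"]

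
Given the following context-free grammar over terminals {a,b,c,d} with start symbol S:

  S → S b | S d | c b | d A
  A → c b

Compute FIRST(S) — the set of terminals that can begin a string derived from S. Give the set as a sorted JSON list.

Compute FIRST by fixpoint:
[1]
  A via A→c b: +{c}
  S via S→c b: +{c}
  S via S→d A: +{d}
  S: {c,d}  A: {c}
[2] (no change)
  S: {c,d}  A: {c}

FIRST(S) = ["c", "d"]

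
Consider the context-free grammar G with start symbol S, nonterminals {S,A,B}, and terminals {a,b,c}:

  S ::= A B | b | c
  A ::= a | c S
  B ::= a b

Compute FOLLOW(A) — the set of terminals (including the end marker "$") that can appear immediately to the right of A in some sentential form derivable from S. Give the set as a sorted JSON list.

FIRST iteration:
pass 1:
  A via A→a: +{a}
  A via A→c S: +{c}
  B via B→a b: +{a}
  S via S→A B: +{a,c}
  S via S→b: +{b}
  FIRST(S)={a,b,c}  FIRST(A)={a,c}  FIRST(B)={a}
pass 2: done
  FIRST(S)={a,b,c}  FIRST(A)={a,c}  FIRST(B)={a}

Compute FOLLOW by fixpoint:
FOLLOW(S) := {$}
round 1:
  S→A B: FOLLOW(A) ⊇ FIRST(B) = {a}; new: +{a}
  S→A B: FOLLOW(B) ⊇ FOLLOW(S) ⊇ {$}; new: +{$}
  FOLLOW(S)={$}  FOLLOW(A)={a}  FOLLOW(B)={$}
round 2:
  A→c S: FOLLOW(S) ⊇ FOLLOW(A) ⊇ {a}; new: +{a}
  S→A B: FOLLOW(B) ⊇ FOLLOW(S) ⊇ {$,a}; new: +{a}
  FOLLOW(S)={$,a}  FOLLOW(A)={a}  FOLLOW(B)={$,a}
round 3: (stable)
  FOLLOW(S)={$,a}  FOLLOW(A)={a}  FOLLOW(B)={$,a}

FOLLOW(A) = ["a"]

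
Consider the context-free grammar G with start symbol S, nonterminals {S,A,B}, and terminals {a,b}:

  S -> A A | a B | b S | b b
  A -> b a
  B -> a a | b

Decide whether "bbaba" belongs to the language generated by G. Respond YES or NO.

CNF form of G:
  S -> A A | T0 S | T0 T0 | T1 B
  A -> T0 T1
  B -> T1 T1 | b
  T0 -> b
  T1 -> a

CYK fill:
  T[0,0] 'b' = {B,T0}  orig:{B}
  T[1,1] 'b' = {B,T0}  orig:{B}
  T[2,2] 'a' = {T1}  orig:{}
  T[3,3] 'b' = {B,T0}  orig:{B}
  T[4,4] 'a' = {T1}  orig:{}
  T[0,1] 'bb' = {S}
  T[1,2] 'ba' = {A}
  T[2,3] 'ab' = {S}
  T[3,4] 'ba' = {A}
  T[0,2] 'bba' = ∅
  T[1,3] 'bab' = {S}
  T[2,4] 'aba' = ∅
  T[0,3] 'bbab' = {S}
  T[1,4] 'baba' = {S}
  T[0,4] 'bbaba' = {S}

S ∈ T[0,4] ⇒ YES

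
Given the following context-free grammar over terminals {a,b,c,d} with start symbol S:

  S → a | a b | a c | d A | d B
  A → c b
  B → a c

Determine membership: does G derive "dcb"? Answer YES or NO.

Convert to CNF:
  S -> T2 T0 | T2 T1 | T3 A | T3 B | a
  A -> T0 T1
  B -> T2 T0
  T0 -> c
  T1 -> b
  T2 -> a
  T3 -> d

CYK fill:
  [0..0]={T3}  "d"  orig:{}
  [1..1]={T0}  "c"  orig:{}
  [2..2]={T1}  "b"  orig:{}
  [0..1]=∅  "dc"
  [1..2]={A}  "cb"
  [0..2]={S}  "dcb"

S ∈ T[0,2] ⇒ YES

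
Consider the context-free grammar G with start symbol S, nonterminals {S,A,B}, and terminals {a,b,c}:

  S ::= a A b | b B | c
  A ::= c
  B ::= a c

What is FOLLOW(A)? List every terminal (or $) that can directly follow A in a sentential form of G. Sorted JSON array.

FIRST sets, iterate to fixpoint:
[1]
  A via A→c: +{c}
  B via B→a c: +{a}
  S via S→a A b: +{a}
  S via S→b B: +{b}
  S via S→c: +{c}
  FIRST[S]={a,b,c}  FIRST[A]={c}  FIRST[B]={a}
[2] (no change)
  FIRST[S]={a,b,c}  FIRST[A]={c}  FIRST[B]={a}

FOLLOW iteration:
FOLLOW(S) := {$}
round 1:
  S→a A b: FOLLOW(A) ⊇ FIRST(b) = {b}; new: +{b}
  S→b B: FOLLOW(B) ⊇ FOLLOW(S) ⊇ {$}; new: +{$}
  S: {$}  A: {b}  B: {$}
round 2: (stable)
  S: {$}  A: {b}  B: {$}

FOLLOW(A) = ["b"]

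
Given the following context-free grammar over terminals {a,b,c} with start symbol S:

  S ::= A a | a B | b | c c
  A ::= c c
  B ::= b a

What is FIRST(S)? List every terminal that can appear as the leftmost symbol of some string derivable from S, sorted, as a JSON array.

Compute FIRST by fixpoint:
round 1:
  A via A→c c: +{c}
  B via B→b a: +{b}
  S via S→A a: +{c}
  S via S→a B: +{a}
  S via S→b: +{b}
  FIRST[S]={a,b,c}  FIRST[A]={c}  FIRST[B]={b}
round 2: done
  FIRST[S]={a,b,c}  FIRST[A]={c}  FIRST[B]={b}

FIRST(S) = ["a", "b", "c"]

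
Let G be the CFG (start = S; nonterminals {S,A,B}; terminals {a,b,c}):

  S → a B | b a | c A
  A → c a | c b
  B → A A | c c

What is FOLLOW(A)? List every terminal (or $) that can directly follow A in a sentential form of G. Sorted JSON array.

FIRST iteration:
round 1:
  A via A→c a: +{c}
  B via B→A A: +{c}
  S via S→a B: +{a}
  S via S→b a: +{b}
  S via S→c A: +{c}
  FIRST[S]={a,b,c}  FIRST[A]={c}  FIRST[B]={c}
round 2: — fixpoint
  FIRST[S]={a,b,c}  FIRST[A]={c}  FIRST[B]={c}

Compute FOLLOW by fixpoint:
FOLLOW(S) := {$}
[1]
  B→A A: FOLLOW(A) ⊇ FIRST(A) = {c}; new: +{c}
  S→a B: FOLLOW(B) ⊇ FOLLOW(S) ⊇ {$}; new: +{$}
  S→c A: FOLLOW(A) ⊇ FOLLOW(S) ⊇ {$}; new: +{$}
  FOLLOW(S)={$}  FOLLOW(A)={$,c}  FOLLOW(B)={$}
[2] (no change)
  FOLLOW(S)={$}  FOLLOW(A)={$,c}  FOLLOW(B)={$}

FOLLOW(A) = ["$", "c"]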